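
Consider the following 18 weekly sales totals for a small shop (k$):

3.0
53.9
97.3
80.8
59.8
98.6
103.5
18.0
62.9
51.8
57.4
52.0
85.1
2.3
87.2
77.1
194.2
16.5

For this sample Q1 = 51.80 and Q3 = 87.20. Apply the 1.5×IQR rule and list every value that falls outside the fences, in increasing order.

194.2

IQR = Q3 − Q1 = 87.20 − 51.80 = 35.40.
Lower fence = Q1 − 1.5·IQR = 51.80 − 53.10 = -1.30.
Upper fence = Q3 + 1.5·IQR = 87.20 + 53.10 = 140.30.
194.2 > 140.30 → outlier.
All remaining values lie within [-1.30, 140.30].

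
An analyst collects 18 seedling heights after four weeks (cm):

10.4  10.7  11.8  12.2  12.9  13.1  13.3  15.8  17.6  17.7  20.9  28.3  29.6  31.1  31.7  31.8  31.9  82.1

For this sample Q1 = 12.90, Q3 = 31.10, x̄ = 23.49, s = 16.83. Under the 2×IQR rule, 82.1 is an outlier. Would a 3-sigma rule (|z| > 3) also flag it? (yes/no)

z = (82.1 − 23.49) / 16.83 = 3.48.
|z| = 3.48 > 3.

yes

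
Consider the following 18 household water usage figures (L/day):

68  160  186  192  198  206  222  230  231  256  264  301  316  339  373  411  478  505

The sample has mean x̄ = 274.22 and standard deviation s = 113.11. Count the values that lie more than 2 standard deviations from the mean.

1

Cutoffs: x̄ ± 2s = [48.00, 500.44].
Outside the cutoffs: 505.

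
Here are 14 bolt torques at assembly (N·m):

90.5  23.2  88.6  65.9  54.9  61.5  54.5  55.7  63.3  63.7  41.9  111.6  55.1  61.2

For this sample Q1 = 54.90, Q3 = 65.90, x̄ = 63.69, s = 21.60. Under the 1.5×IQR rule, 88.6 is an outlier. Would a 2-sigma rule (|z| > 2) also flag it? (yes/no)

z = (88.6 − 63.69) / 21.60 = 1.15.
|z| = 1.15 ≤ 2.

no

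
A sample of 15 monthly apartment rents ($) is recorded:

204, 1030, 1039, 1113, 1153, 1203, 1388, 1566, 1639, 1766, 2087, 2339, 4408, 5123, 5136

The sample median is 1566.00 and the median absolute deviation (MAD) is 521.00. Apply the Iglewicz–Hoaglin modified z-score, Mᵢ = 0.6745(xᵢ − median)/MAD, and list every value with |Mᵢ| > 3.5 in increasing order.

|Mᵢ| > 3.5 ⇔ |xᵢ − 1566.00| > 3.5·521.00/0.6745 = 2703.48.
So outliers lie outside [-1137.48, 4269.48].
4408: M = 3.68 → outlier.
5123: M = 4.60 → outlier.
5136: M = 4.62 → outlier.

4408, 5123, 5136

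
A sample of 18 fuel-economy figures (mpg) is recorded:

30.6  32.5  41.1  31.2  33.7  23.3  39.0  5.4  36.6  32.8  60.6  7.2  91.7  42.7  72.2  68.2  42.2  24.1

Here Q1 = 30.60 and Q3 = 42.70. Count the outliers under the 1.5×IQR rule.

IQR = 12.10; fences at 30.60 − 18.15 = 12.45 and 42.70 + 18.15 = 60.85.
Outside the cutoffs: 5.4, 7.2, 68.2, 72.2, 91.7.

5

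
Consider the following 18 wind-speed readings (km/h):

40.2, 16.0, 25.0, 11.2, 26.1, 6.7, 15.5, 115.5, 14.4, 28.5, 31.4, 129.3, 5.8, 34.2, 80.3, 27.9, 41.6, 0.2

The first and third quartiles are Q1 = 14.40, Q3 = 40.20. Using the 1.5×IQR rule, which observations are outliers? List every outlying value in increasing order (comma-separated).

80.3, 115.5, 129.3

IQR = Q3 − Q1 = 40.20 − 14.40 = 25.80.
Lower fence = Q1 − 1.5·IQR = 14.40 − 38.70 = -24.30.
Upper fence = Q3 + 1.5·IQR = 40.20 + 38.70 = 78.90.
80.3 > 78.90 → outlier.
115.5 > 78.90 → outlier.
129.3 > 78.90 → outlier.
All remaining values lie within [-24.30, 78.90].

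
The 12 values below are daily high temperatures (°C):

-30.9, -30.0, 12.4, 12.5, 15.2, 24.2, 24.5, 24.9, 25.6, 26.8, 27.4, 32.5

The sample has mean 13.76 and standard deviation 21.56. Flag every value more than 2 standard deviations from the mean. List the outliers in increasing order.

-30.9, -30.0

Cutoffs at x̄ ± 2s: 13.76 ± 2·21.56 = [-29.36, 56.88].
-30.9: z = -2.07, |z| > 2 → outlier.
-30.0: z = -2.03, |z| > 2 → outlier.
Every other value lies within [-29.36, 56.88].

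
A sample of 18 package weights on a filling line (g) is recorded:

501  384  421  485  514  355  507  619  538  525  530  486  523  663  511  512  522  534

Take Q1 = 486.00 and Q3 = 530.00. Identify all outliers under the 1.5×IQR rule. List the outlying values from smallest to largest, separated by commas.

IQR = Q3 − Q1 = 530.00 − 486.00 = 44.00.
Lower fence = Q1 − 1.5·IQR = 486.00 − 66.00 = 420.00.
Upper fence = Q3 + 1.5·IQR = 530.00 + 66.00 = 596.00.
355 < 420.00 → outlier.
384 < 420.00 → outlier.
619 > 596.00 → outlier.
663 > 596.00 → outlier.
All remaining values lie within [420.00, 596.00].

355, 384, 619, 663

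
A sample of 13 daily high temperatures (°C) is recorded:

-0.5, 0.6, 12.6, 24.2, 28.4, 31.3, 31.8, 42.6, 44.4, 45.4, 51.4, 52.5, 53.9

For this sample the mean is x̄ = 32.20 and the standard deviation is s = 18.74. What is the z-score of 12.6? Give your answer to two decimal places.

z = (12.6 − 32.20) / 18.74 = -1.05.

-1.05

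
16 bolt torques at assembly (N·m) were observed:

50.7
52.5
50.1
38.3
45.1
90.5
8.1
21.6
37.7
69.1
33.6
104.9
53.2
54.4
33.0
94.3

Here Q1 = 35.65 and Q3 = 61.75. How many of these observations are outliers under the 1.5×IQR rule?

IQR = 26.10; fences at 35.65 − 39.15 = -3.50 and 61.75 + 39.15 = 100.90.
Outside the cutoffs: 104.9.

1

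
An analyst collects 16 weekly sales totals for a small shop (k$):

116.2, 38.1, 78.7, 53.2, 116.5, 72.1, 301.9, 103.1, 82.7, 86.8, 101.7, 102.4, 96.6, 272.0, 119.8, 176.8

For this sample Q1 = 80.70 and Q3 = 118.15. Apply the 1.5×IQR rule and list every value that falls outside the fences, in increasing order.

IQR = Q3 − Q1 = 118.15 − 80.70 = 37.45.
Lower fence = Q1 − 1.5·IQR = 80.70 − 56.175 = 24.525.
Upper fence = Q3 + 1.5·IQR = 118.15 + 56.175 = 174.325.
176.8 > 174.325 → outlier.
272.0 > 174.325 → outlier.
301.9 > 174.325 → outlier.
All remaining values lie within [24.525, 174.325].

176.8, 272.0, 301.9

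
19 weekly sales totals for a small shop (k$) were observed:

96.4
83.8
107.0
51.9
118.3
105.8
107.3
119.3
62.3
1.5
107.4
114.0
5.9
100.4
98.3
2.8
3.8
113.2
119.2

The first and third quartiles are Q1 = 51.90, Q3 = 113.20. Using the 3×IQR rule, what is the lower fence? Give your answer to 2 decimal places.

IQR = Q3 − Q1 = 113.20 − 51.90 = 61.30.
Lower fence = Q1 − 3·IQR = 51.90 − 183.90 = -132.00.
Upper fence = Q3 + 3·IQR = 113.20 + 183.90 = 297.10.

-132.00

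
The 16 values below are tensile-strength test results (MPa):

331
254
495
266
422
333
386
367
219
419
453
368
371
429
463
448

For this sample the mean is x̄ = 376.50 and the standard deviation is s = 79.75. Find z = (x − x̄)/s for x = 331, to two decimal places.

-0.57

z = (331 − 376.50) / 79.75 = -0.57.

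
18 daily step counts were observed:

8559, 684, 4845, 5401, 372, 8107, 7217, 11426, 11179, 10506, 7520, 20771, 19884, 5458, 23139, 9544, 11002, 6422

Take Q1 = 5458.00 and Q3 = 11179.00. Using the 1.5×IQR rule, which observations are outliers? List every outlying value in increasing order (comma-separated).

IQR = Q3 − Q1 = 11179.00 − 5458.00 = 5721.00.
Lower fence = Q1 − 1.5·IQR = 5458.00 − 8581.50 = -3123.50.
Upper fence = Q3 + 1.5·IQR = 11179.00 + 8581.50 = 19760.50.
19884 > 19760.50 → outlier.
20771 > 19760.50 → outlier.
23139 > 19760.50 → outlier.
All remaining values lie within [-3123.50, 19760.50].

19884, 20771, 23139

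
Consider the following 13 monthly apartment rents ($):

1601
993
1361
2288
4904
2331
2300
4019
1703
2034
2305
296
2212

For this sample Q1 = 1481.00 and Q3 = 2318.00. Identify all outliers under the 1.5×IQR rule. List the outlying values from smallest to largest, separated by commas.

4019, 4904

IQR = Q3 − Q1 = 2318.00 − 1481.00 = 837.00.
Lower fence = Q1 − 1.5·IQR = 1481.00 − 1255.50 = 225.50.
Upper fence = Q3 + 1.5·IQR = 2318.00 + 1255.50 = 3573.50.
4019 > 3573.50 → outlier.
4904 > 3573.50 → outlier.
All remaining values lie within [225.50, 3573.50].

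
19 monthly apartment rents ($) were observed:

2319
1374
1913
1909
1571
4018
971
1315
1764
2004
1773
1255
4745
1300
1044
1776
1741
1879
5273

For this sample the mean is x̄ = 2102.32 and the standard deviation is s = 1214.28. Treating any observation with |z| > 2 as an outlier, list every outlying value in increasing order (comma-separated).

4745, 5273

Cutoffs at x̄ ± 2s: 2102.32 ± 2·1214.28 = [-326.24, 4530.88].
4745: z = 2.18, |z| > 2 → outlier.
5273: z = 2.61, |z| > 2 → outlier.
Every other value lies within [-326.24, 4530.88].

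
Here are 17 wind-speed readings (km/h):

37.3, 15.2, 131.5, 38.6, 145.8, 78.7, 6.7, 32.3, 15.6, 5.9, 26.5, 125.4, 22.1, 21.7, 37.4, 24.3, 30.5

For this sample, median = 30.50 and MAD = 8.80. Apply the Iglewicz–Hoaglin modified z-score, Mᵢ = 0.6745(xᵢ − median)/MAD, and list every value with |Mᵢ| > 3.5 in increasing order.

|Mᵢ| > 3.5 ⇔ |xᵢ − 30.50| > 3.5·8.80/0.6745 = 45.66.
So outliers lie outside [-15.16, 76.16].
78.7: M = 3.69 → outlier.
125.4: M = 7.27 → outlier.
131.5: M = 7.74 → outlier.
145.8: M = 8.84 → outlier.

78.7, 125.4, 131.5, 145.8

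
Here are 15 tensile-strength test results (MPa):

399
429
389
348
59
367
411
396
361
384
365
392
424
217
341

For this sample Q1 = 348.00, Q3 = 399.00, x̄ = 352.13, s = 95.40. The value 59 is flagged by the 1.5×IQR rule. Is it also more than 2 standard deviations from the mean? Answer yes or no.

z = (59 − 352.13) / 95.40 = -3.07.
|z| = 3.07 > 2.

yes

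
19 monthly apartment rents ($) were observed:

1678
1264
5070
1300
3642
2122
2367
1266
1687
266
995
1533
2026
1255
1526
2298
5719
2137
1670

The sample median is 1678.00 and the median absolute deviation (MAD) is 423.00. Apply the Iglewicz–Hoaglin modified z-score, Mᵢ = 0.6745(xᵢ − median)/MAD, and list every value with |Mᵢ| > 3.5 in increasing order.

5070, 5719

|Mᵢ| > 3.5 ⇔ |xᵢ − 1678.00| > 3.5·423.00/0.6745 = 2194.96.
So outliers lie outside [-516.96, 3872.96].
5070: M = 5.41 → outlier.
5719: M = 6.44 → outlier.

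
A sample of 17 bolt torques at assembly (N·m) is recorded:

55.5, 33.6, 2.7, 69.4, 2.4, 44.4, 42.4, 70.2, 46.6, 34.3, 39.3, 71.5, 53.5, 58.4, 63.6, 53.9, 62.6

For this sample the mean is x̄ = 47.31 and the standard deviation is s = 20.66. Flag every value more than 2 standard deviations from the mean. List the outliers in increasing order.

Cutoffs at x̄ ± 2s: 47.31 ± 2·20.66 = [5.99, 88.63].
2.4: z = -2.17, |z| > 2 → outlier.
2.7: z = -2.16, |z| > 2 → outlier.
Every other value lies within [5.99, 88.63].

2.4, 2.7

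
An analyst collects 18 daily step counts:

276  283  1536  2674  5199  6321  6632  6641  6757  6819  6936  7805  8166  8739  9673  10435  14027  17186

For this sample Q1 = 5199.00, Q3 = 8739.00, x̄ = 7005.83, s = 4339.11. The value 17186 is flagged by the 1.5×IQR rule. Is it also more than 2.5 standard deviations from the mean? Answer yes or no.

z = (17186 − 7005.83) / 4339.11 = 2.35.
|z| = 2.35 ≤ 2.5.

no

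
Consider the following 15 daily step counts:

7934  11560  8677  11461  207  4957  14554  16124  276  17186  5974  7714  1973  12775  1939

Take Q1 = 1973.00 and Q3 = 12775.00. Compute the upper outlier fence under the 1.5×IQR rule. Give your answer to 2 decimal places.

28978.00

IQR = Q3 − Q1 = 12775.00 − 1973.00 = 10802.00.
Lower fence = Q1 − 1.5·IQR = 1973.00 − 16203.00 = -14230.00.
Upper fence = Q3 + 1.5·IQR = 12775.00 + 16203.00 = 28978.00.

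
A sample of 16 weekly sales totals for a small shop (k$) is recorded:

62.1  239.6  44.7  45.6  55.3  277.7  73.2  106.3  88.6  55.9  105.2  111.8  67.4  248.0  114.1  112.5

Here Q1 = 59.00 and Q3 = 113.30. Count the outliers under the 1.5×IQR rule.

IQR = 54.30; fences at 59.00 − 81.45 = -22.45 and 113.30 + 81.45 = 194.75.
Outside the cutoffs: 239.6, 248.0, 277.7.

3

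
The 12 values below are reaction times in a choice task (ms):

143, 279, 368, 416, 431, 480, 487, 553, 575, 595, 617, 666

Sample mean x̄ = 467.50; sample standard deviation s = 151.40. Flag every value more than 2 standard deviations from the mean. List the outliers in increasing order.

143

Cutoffs at x̄ ± 2s: 467.50 ± 2·151.40 = [164.70, 770.30].
143: z = -2.14, |z| > 2 → outlier.
Every other value lies within [164.70, 770.30].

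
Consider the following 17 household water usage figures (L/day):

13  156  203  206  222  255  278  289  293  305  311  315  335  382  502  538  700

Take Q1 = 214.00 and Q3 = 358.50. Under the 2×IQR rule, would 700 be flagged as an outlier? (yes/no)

IQR = Q3 − Q1 = 358.50 − 214.00 = 144.50.
Lower fence = Q1 − 2·IQR = 214.00 − 289.00 = -75.00.
Upper fence = Q3 + 2·IQR = 358.50 + 289.00 = 647.50.
700 lies above the upper fence.

yes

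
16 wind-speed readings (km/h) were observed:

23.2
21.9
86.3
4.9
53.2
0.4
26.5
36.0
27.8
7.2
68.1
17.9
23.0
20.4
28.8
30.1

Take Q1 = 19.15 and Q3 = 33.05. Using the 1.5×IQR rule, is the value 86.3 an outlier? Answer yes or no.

yes

IQR = Q3 − Q1 = 33.05 − 19.15 = 13.90.
Lower fence = Q1 − 1.5·IQR = 19.15 − 20.85 = -1.70.
Upper fence = Q3 + 1.5·IQR = 33.05 + 20.85 = 53.90.
86.3 lies above the upper fence.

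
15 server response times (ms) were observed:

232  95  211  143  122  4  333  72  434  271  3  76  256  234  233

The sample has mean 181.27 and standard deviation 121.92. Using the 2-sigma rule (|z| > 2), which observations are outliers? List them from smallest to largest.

Cutoffs at x̄ ± 2s: 181.27 ± 2·121.92 = [-62.57, 425.11].
434: z = 2.07, |z| > 2 → outlier.
Every other value lies within [-62.57, 425.11].

434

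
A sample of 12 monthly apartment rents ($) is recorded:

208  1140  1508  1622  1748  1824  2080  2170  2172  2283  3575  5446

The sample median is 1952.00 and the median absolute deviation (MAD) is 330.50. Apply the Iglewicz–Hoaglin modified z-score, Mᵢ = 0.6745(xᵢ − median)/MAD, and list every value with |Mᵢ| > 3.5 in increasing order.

208, 5446

|Mᵢ| > 3.5 ⇔ |xᵢ − 1952.00| > 3.5·330.50/0.6745 = 1714.97.
So outliers lie outside [237.03, 3666.97].
208: M = -3.56 → outlier.
5446: M = 7.13 → outlier.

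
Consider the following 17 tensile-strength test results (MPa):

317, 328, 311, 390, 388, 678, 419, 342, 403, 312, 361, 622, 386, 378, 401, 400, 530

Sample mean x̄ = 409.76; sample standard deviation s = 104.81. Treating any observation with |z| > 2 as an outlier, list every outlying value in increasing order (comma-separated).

Cutoffs at x̄ ± 2s: 409.76 ± 2·104.81 = [200.14, 619.38].
622: z = 2.02, |z| > 2 → outlier.
678: z = 2.56, |z| > 2 → outlier.
Every other value lies within [200.14, 619.38].

622, 678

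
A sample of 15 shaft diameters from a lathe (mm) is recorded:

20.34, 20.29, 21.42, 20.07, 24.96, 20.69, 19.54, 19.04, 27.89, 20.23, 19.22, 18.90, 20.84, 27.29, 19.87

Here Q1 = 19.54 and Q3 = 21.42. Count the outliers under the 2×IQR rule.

2

IQR = 1.88; fences at 19.54 − 3.76 = 15.78 and 21.42 + 3.76 = 25.18.
Outside the cutoffs: 27.29, 27.89.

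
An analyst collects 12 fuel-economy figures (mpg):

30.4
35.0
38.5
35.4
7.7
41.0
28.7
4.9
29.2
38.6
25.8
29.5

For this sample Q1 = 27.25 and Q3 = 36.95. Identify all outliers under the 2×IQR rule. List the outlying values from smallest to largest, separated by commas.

IQR = Q3 − Q1 = 36.95 − 27.25 = 9.70.
Lower fence = Q1 − 2·IQR = 27.25 − 19.40 = 7.85.
Upper fence = Q3 + 2·IQR = 36.95 + 19.40 = 56.35.
4.9 < 7.85 → outlier.
7.7 < 7.85 → outlier.
All remaining values lie within [7.85, 56.35].

4.9, 7.7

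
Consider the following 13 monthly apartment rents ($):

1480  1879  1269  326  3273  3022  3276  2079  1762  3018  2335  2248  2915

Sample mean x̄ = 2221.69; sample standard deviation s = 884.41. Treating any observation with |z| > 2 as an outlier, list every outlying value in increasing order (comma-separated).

Cutoffs at x̄ ± 2s: 2221.69 ± 2·884.41 = [452.87, 3990.51].
326: z = -2.14, |z| > 2 → outlier.
Every other value lies within [452.87, 3990.51].

326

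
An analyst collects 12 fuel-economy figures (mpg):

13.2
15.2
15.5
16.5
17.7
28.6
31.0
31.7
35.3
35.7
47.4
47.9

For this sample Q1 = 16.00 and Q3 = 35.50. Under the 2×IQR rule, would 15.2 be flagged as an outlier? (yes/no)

IQR = Q3 − Q1 = 35.50 − 16.00 = 19.50.
Lower fence = Q1 − 2·IQR = 16.00 − 39.00 = -23.00.
Upper fence = Q3 + 2·IQR = 35.50 + 39.00 = 74.50.
15.2 lies within [-23.00, 74.50].

no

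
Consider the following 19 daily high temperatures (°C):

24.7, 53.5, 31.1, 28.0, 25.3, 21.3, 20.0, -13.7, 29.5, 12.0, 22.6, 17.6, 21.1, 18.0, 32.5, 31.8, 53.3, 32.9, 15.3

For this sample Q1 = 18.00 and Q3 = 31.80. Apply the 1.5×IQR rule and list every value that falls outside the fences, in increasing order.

-13.7, 53.3, 53.5

IQR = Q3 − Q1 = 31.80 − 18.00 = 13.80.
Lower fence = Q1 − 1.5·IQR = 18.00 − 20.70 = -2.70.
Upper fence = Q3 + 1.5·IQR = 31.80 + 20.70 = 52.50.
-13.7 < -2.70 → outlier.
53.3 > 52.50 → outlier.
53.5 > 52.50 → outlier.
All remaining values lie within [-2.70, 52.50].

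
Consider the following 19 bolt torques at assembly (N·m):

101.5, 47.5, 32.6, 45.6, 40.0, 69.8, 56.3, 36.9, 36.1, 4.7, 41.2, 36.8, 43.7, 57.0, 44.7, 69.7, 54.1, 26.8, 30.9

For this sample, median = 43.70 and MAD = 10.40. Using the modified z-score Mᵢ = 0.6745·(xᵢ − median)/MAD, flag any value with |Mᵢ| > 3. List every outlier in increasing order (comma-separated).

101.5

|Mᵢ| > 3 ⇔ |xᵢ − 43.70| > 3·10.40/0.6745 = 46.26.
So outliers lie outside [-2.56, 89.96].
101.5: M = 3.75 → outlier.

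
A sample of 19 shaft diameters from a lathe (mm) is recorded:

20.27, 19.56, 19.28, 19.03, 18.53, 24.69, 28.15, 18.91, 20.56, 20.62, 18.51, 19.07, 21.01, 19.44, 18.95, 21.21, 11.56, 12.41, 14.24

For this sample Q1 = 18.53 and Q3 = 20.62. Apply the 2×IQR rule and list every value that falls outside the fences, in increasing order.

11.56, 12.41, 14.24, 28.15

IQR = Q3 − Q1 = 20.62 − 18.53 = 2.09.
Lower fence = Q1 − 2·IQR = 18.53 − 4.18 = 14.35.
Upper fence = Q3 + 2·IQR = 20.62 + 4.18 = 24.80.
11.56 < 14.35 → outlier.
12.41 < 14.35 → outlier.
14.24 < 14.35 → outlier.
28.15 > 24.80 → outlier.
All remaining values lie within [14.35, 24.80].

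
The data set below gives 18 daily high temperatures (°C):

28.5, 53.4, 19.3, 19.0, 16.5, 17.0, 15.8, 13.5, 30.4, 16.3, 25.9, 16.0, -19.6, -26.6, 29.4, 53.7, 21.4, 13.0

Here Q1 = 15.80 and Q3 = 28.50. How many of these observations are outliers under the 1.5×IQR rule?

IQR = 12.70; fences at 15.80 − 19.05 = -3.25 and 28.50 + 19.05 = 47.55.
Outside the cutoffs: -26.6, -19.6, 53.4, 53.7.

4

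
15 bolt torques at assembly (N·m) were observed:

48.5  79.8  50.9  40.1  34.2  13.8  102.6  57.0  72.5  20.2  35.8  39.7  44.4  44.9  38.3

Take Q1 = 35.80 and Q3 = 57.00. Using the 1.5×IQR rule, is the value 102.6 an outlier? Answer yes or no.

yes

IQR = Q3 − Q1 = 57.00 − 35.80 = 21.20.
Lower fence = Q1 − 1.5·IQR = 35.80 − 31.80 = 4.00.
Upper fence = Q3 + 1.5·IQR = 57.00 + 31.80 = 88.80.
102.6 lies above the upper fence.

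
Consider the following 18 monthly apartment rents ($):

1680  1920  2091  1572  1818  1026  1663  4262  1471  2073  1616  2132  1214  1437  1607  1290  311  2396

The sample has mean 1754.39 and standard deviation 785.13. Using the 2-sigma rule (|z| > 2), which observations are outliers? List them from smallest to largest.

Cutoffs at x̄ ± 2s: 1754.39 ± 2·785.13 = [184.13, 3324.65].
4262: z = 3.19, |z| > 2 → outlier.
Every other value lies within [184.13, 3324.65].

4262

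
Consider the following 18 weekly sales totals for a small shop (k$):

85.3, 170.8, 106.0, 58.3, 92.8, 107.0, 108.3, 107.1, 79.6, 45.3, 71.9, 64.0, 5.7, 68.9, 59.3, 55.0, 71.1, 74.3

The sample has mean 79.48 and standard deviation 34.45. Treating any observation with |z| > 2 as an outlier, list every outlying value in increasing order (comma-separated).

5.7, 170.8

Cutoffs at x̄ ± 2s: 79.48 ± 2·34.45 = [10.58, 148.38].
5.7: z = -2.14, |z| > 2 → outlier.
170.8: z = 2.65, |z| > 2 → outlier.
Every other value lies within [10.58, 148.38].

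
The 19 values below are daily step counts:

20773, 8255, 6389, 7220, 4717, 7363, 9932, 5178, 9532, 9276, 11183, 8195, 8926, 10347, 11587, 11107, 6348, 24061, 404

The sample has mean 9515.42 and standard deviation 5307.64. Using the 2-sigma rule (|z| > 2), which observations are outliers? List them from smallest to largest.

Cutoffs at x̄ ± 2s: 9515.42 ± 2·5307.64 = [-1099.86, 20130.70].
20773: z = 2.12, |z| > 2 → outlier.
24061: z = 2.74, |z| > 2 → outlier.
Every other value lies within [-1099.86, 20130.70].

20773, 24061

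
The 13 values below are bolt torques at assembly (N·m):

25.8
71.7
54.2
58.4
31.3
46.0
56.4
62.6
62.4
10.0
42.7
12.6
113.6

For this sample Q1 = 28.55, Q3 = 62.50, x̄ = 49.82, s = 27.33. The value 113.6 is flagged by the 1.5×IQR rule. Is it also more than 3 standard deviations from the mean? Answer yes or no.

z = (113.6 − 49.82) / 27.33 = 2.33.
|z| = 2.33 ≤ 3.

no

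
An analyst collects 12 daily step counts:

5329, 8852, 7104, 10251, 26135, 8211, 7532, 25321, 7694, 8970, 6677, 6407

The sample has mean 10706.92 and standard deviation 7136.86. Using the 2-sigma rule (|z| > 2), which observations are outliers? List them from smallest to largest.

Cutoffs at x̄ ± 2s: 10706.92 ± 2·7136.86 = [-3566.80, 24980.64].
25321: z = 2.05, |z| > 2 → outlier.
26135: z = 2.16, |z| > 2 → outlier.
Every other value lies within [-3566.80, 24980.64].

25321, 26135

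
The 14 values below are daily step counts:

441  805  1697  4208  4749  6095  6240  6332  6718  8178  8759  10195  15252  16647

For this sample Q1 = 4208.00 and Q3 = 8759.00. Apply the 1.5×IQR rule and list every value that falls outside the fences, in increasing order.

16647

IQR = Q3 − Q1 = 8759.00 − 4208.00 = 4551.00.
Lower fence = Q1 − 1.5·IQR = 4208.00 − 6826.50 = -2618.50.
Upper fence = Q3 + 1.5·IQR = 8759.00 + 6826.50 = 15585.50.
16647 > 15585.50 → outlier.
All remaining values lie within [-2618.50, 15585.50].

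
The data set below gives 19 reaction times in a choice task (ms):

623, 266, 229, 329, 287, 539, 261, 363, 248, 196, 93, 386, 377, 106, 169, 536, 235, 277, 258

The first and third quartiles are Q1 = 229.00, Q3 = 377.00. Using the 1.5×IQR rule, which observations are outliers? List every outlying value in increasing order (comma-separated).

623

IQR = Q3 − Q1 = 377.00 − 229.00 = 148.00.
Lower fence = Q1 − 1.5·IQR = 229.00 − 222.00 = 7.00.
Upper fence = Q3 + 1.5·IQR = 377.00 + 222.00 = 599.00.
623 > 599.00 → outlier.
All remaining values lie within [7.00, 599.00].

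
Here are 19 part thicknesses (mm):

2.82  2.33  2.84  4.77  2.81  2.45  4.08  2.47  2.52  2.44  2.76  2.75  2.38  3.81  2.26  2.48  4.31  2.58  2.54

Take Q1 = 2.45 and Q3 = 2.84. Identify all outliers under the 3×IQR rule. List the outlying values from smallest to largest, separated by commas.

IQR = Q3 − Q1 = 2.84 − 2.45 = 0.39.
Lower fence = Q1 − 3·IQR = 2.45 − 1.17 = 1.28.
Upper fence = Q3 + 3·IQR = 2.84 + 1.17 = 4.01.
4.08 > 4.01 → outlier.
4.31 > 4.01 → outlier.
4.77 > 4.01 → outlier.
All remaining values lie within [1.28, 4.01].

4.08, 4.31, 4.77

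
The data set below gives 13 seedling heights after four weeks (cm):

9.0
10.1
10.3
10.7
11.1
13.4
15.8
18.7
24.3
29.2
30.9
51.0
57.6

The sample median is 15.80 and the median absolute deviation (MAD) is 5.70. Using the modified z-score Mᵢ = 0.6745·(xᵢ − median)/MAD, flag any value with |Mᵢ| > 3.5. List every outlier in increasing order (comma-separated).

|Mᵢ| > 3.5 ⇔ |xᵢ − 15.80| > 3.5·5.70/0.6745 = 29.58.
So outliers lie outside [-13.78, 45.38].
51.0: M = 4.17 → outlier.
57.6: M = 4.95 → outlier.

51.0, 57.6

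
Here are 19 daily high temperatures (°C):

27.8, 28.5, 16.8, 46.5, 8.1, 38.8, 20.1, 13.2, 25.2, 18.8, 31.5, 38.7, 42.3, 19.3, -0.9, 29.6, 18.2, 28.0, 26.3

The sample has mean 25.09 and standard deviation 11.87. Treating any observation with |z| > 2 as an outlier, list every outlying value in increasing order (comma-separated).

-0.9

Cutoffs at x̄ ± 2s: 25.09 ± 2·11.87 = [1.35, 48.83].
-0.9: z = -2.19, |z| > 2 → outlier.
Every other value lies within [1.35, 48.83].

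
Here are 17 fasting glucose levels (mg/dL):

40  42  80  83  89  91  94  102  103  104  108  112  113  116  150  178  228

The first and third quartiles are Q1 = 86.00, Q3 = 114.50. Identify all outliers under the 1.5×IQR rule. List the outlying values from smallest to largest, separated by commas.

40, 42, 178, 228

IQR = Q3 − Q1 = 114.50 − 86.00 = 28.50.
Lower fence = Q1 − 1.5·IQR = 86.00 − 42.75 = 43.25.
Upper fence = Q3 + 1.5·IQR = 114.50 + 42.75 = 157.25.
40 < 43.25 → outlier.
42 < 43.25 → outlier.
178 > 157.25 → outlier.
228 > 157.25 → outlier.
All remaining values lie within [43.25, 157.25].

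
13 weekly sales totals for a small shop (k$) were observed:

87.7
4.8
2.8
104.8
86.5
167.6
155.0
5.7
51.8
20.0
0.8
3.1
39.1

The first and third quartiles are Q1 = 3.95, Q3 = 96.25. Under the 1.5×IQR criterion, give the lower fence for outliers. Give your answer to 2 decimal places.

-134.50

IQR = Q3 − Q1 = 96.25 − 3.95 = 92.30.
Lower fence = Q1 − 1.5·IQR = 3.95 − 138.45 = -134.50.
Upper fence = Q3 + 1.5·IQR = 96.25 + 138.45 = 234.70.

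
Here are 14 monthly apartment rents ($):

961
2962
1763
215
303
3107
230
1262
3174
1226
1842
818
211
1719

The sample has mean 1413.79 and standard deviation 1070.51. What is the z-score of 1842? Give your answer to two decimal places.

0.40

z = (1842 − 1413.79) / 1070.51 = 0.40.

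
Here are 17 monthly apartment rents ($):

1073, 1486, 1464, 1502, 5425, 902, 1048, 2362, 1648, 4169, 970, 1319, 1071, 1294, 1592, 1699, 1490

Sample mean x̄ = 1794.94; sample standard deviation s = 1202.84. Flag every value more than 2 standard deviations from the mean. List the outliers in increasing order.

Cutoffs at x̄ ± 2s: 1794.94 ± 2·1202.84 = [-610.74, 4200.62].
5425: z = 3.02, |z| > 2 → outlier.
Every other value lies within [-610.74, 4200.62].

5425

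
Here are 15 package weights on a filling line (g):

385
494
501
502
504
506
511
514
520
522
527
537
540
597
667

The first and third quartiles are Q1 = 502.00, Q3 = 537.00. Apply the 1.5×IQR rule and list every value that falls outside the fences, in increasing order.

385, 597, 667

IQR = Q3 − Q1 = 537.00 − 502.00 = 35.00.
Lower fence = Q1 − 1.5·IQR = 502.00 − 52.50 = 449.50.
Upper fence = Q3 + 1.5·IQR = 537.00 + 52.50 = 589.50.
385 < 449.50 → outlier.
597 > 589.50 → outlier.
667 > 589.50 → outlier.
All remaining values lie within [449.50, 589.50].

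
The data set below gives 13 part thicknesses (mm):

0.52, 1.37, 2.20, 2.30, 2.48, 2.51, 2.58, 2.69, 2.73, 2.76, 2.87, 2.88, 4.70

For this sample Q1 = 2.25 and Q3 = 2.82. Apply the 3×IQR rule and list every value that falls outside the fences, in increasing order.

0.52, 4.70

IQR = Q3 − Q1 = 2.82 − 2.25 = 0.57.
Lower fence = Q1 − 3·IQR = 2.25 − 1.71 = 0.54.
Upper fence = Q3 + 3·IQR = 2.82 + 1.71 = 4.53.
0.52 < 0.54 → outlier.
4.70 > 4.53 → outlier.
All remaining values lie within [0.54, 4.53].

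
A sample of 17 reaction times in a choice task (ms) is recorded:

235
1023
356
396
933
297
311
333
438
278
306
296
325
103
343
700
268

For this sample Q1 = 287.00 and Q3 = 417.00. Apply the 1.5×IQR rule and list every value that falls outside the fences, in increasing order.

IQR = Q3 − Q1 = 417.00 − 287.00 = 130.00.
Lower fence = Q1 − 1.5·IQR = 287.00 − 195.00 = 92.00.
Upper fence = Q3 + 1.5·IQR = 417.00 + 195.00 = 612.00.
700 > 612.00 → outlier.
933 > 612.00 → outlier.
1023 > 612.00 → outlier.
All remaining values lie within [92.00, 612.00].

700, 933, 1023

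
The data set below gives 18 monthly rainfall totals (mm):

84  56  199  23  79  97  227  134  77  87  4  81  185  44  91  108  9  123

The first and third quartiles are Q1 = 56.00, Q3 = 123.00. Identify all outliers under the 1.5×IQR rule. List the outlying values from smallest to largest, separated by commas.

IQR = Q3 − Q1 = 123.00 − 56.00 = 67.00.
Lower fence = Q1 − 1.5·IQR = 56.00 − 100.50 = -44.50.
Upper fence = Q3 + 1.5·IQR = 123.00 + 100.50 = 223.50.
227 > 223.50 → outlier.
All remaining values lie within [-44.50, 223.50].

227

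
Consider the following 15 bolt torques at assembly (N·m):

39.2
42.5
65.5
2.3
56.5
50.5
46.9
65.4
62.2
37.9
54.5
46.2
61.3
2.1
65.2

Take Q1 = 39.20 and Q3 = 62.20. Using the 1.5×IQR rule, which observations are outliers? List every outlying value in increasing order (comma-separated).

2.1, 2.3

IQR = Q3 − Q1 = 62.20 − 39.20 = 23.00.
Lower fence = Q1 − 1.5·IQR = 39.20 − 34.50 = 4.70.
Upper fence = Q3 + 1.5·IQR = 62.20 + 34.50 = 96.70.
2.1 < 4.70 → outlier.
2.3 < 4.70 → outlier.
All remaining values lie within [4.70, 96.70].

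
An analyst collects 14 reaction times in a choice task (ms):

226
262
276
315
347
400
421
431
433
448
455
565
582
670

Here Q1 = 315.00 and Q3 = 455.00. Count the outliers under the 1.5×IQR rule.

IQR = 140.00; fences at 315.00 − 210.00 = 105.00 and 455.00 + 210.00 = 665.00.
Outside the cutoffs: 670.

1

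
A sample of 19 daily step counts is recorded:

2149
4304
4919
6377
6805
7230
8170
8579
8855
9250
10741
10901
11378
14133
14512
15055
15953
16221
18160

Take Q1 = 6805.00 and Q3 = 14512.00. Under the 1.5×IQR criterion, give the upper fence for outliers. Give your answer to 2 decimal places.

26072.50

IQR = Q3 − Q1 = 14512.00 − 6805.00 = 7707.00.
Lower fence = Q1 − 1.5·IQR = 6805.00 − 11560.50 = -4755.50.
Upper fence = Q3 + 1.5·IQR = 14512.00 + 11560.50 = 26072.50.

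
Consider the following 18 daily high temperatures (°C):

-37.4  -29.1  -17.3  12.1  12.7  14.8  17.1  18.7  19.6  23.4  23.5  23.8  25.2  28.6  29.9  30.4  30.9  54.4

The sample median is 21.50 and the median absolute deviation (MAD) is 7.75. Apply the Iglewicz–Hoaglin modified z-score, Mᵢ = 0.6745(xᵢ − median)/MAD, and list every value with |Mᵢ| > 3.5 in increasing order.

-37.4, -29.1

|Mᵢ| > 3.5 ⇔ |xᵢ − 21.50| > 3.5·7.75/0.6745 = 40.21.
So outliers lie outside [-18.71, 61.71].
-37.4: M = -5.13 → outlier.
-29.1: M = -4.40 → outlier.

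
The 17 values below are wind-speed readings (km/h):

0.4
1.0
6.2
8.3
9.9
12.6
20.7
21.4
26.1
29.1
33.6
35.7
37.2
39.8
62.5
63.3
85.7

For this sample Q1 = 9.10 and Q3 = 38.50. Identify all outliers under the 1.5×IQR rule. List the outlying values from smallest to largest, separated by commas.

IQR = Q3 − Q1 = 38.50 − 9.10 = 29.40.
Lower fence = Q1 − 1.5·IQR = 9.10 − 44.10 = -35.00.
Upper fence = Q3 + 1.5·IQR = 38.50 + 44.10 = 82.60.
85.7 > 82.60 → outlier.
All remaining values lie within [-35.00, 82.60].

85.7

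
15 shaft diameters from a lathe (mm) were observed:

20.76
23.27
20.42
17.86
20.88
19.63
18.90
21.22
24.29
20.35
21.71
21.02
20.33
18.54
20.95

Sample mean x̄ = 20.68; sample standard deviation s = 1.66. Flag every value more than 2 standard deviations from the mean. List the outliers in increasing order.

24.29

Cutoffs at x̄ ± 2s: 20.68 ± 2·1.66 = [17.36, 24.00].
24.29: z = 2.17, |z| > 2 → outlier.
Every other value lies within [17.36, 24.00].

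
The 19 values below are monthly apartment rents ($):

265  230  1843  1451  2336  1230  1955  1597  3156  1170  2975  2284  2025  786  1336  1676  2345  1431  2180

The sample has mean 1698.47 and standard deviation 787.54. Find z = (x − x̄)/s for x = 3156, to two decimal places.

z = (3156 − 1698.47) / 787.54 = 1.85.

1.85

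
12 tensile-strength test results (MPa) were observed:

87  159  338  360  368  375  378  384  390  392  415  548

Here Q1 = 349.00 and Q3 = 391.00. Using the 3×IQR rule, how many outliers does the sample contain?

3

IQR = 42.00; fences at 349.00 − 126.00 = 223.00 and 391.00 + 126.00 = 517.00.
Outside the cutoffs: 87, 159, 548.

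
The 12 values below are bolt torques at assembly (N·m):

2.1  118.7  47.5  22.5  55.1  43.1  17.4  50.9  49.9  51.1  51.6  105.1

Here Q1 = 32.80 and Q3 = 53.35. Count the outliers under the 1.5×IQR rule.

IQR = 20.55; fences at 32.80 − 30.825 = 1.975 and 53.35 + 30.825 = 84.175.
Outside the cutoffs: 105.1, 118.7.

2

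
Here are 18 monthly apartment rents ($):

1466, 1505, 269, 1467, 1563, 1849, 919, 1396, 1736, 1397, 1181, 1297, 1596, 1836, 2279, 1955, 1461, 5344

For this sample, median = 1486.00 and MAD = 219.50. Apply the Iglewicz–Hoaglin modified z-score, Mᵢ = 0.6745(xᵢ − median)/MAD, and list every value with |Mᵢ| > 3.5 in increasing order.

|Mᵢ| > 3.5 ⇔ |xᵢ − 1486.00| > 3.5·219.50/0.6745 = 1138.99.
So outliers lie outside [347.01, 2624.99].
269: M = -3.74 → outlier.
5344: M = 11.86 → outlier.

269, 5344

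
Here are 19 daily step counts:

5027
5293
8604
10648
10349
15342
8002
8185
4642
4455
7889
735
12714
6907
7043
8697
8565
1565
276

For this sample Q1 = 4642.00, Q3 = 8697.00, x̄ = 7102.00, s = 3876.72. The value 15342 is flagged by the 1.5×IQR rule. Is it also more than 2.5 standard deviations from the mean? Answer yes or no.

z = (15342 − 7102.00) / 3876.72 = 2.13.
|z| = 2.13 ≤ 2.5.

no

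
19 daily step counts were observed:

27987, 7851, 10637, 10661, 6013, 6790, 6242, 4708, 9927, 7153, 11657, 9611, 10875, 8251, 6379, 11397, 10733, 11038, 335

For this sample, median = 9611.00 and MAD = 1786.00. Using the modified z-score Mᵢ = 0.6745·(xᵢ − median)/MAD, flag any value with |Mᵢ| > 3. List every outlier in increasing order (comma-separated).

|Mᵢ| > 3 ⇔ |xᵢ − 9611.00| > 3·1786.00/0.6745 = 7943.66.
So outliers lie outside [1667.34, 17554.66].
335: M = -3.50 → outlier.
27987: M = 6.94 → outlier.

335, 27987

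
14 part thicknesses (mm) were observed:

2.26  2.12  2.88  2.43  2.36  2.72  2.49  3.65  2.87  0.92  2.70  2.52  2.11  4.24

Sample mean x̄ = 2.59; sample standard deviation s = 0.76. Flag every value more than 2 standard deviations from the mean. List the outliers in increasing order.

Cutoffs at x̄ ± 2s: 2.59 ± 2·0.76 = [1.07, 4.11].
0.92: z = -2.20, |z| > 2 → outlier.
4.24: z = 2.17, |z| > 2 → outlier.
Every other value lies within [1.07, 4.11].

0.92, 4.24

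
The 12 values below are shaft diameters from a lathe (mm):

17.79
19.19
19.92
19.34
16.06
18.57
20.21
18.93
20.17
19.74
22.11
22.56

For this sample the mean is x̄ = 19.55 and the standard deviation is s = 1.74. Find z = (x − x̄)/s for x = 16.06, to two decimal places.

z = (16.06 − 19.55) / 1.74 = -2.01.

-2.01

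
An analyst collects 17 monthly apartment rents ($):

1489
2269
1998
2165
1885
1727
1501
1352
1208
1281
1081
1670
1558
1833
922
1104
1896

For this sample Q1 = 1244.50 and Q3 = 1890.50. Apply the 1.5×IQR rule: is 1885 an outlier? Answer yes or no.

no

IQR = Q3 − Q1 = 1890.50 − 1244.50 = 646.00.
Lower fence = Q1 − 1.5·IQR = 1244.50 − 969.00 = 275.50.
Upper fence = Q3 + 1.5·IQR = 1890.50 + 969.00 = 2859.50.
1885 lies within [275.50, 2859.50].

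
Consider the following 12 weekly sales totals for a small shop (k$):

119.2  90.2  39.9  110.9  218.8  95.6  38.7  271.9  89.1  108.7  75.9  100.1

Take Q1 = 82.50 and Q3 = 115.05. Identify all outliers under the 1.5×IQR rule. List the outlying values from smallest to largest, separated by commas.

IQR = Q3 − Q1 = 115.05 − 82.50 = 32.55.
Lower fence = Q1 − 1.5·IQR = 82.50 − 48.825 = 33.675.
Upper fence = Q3 + 1.5·IQR = 115.05 + 48.825 = 163.875.
218.8 > 163.875 → outlier.
271.9 > 163.875 → outlier.
All remaining values lie within [33.675, 163.875].

218.8, 271.9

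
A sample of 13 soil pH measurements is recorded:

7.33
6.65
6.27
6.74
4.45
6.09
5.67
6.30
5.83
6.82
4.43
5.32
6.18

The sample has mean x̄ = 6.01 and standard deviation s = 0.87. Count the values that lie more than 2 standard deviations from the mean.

Cutoffs: x̄ ± 2s = [4.27, 7.75].
Every value lies within the cutoffs.

0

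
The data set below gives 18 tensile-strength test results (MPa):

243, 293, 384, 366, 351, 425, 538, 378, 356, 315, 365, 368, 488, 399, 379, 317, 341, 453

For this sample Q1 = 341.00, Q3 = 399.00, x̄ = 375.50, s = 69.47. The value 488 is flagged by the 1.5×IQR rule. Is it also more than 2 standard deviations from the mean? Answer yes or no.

no

z = (488 − 375.50) / 69.47 = 1.62.
|z| = 1.62 ≤ 2.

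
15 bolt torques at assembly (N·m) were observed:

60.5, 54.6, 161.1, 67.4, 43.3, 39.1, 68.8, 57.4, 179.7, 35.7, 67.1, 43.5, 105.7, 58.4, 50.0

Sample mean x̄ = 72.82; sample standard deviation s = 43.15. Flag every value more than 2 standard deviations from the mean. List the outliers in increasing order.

161.1, 179.7

Cutoffs at x̄ ± 2s: 72.82 ± 2·43.15 = [-13.48, 159.12].
161.1: z = 2.05, |z| > 2 → outlier.
179.7: z = 2.48, |z| > 2 → outlier.
Every other value lies within [-13.48, 159.12].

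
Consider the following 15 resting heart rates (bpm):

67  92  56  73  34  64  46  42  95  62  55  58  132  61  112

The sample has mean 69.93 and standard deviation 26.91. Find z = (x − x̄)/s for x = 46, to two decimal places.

z = (46 − 69.93) / 26.91 = -0.89.

-0.89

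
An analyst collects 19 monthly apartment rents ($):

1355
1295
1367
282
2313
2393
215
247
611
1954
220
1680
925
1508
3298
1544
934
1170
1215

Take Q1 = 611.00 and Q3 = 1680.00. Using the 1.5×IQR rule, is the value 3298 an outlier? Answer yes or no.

IQR = Q3 − Q1 = 1680.00 − 611.00 = 1069.00.
Lower fence = Q1 − 1.5·IQR = 611.00 − 1603.50 = -992.50.
Upper fence = Q3 + 1.5·IQR = 1680.00 + 1603.50 = 3283.50.
3298 lies above the upper fence.

yes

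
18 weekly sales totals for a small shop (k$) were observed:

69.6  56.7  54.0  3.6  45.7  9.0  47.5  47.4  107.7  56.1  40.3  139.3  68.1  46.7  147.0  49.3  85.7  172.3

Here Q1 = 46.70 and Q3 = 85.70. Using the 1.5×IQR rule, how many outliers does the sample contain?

2

IQR = 39.00; fences at 46.70 − 58.50 = -11.80 and 85.70 + 58.50 = 144.20.
Outside the cutoffs: 147.0, 172.3.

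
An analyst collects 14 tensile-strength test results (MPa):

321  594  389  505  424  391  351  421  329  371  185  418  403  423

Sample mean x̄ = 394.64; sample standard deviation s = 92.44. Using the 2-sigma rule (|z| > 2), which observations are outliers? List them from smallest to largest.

Cutoffs at x̄ ± 2s: 394.64 ± 2·92.44 = [209.76, 579.52].
185: z = -2.27, |z| > 2 → outlier.
594: z = 2.16, |z| > 2 → outlier.
Every other value lies within [209.76, 579.52].

185, 594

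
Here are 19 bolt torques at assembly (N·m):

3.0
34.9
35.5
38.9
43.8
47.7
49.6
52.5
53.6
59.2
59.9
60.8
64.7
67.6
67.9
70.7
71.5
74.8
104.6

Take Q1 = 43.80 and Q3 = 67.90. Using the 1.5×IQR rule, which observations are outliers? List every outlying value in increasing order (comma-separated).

IQR = Q3 − Q1 = 67.90 − 43.80 = 24.10.
Lower fence = Q1 − 1.5·IQR = 43.80 − 36.15 = 7.65.
Upper fence = Q3 + 1.5·IQR = 67.90 + 36.15 = 104.05.
3.0 < 7.65 → outlier.
104.6 > 104.05 → outlier.
All remaining values lie within [7.65, 104.05].

3.0, 104.6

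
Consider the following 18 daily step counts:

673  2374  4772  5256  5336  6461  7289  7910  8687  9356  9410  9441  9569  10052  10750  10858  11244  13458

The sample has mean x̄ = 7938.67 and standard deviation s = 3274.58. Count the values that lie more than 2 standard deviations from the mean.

Cutoffs: x̄ ± 2s = [1389.51, 14487.83].
Outside the cutoffs: 673.

1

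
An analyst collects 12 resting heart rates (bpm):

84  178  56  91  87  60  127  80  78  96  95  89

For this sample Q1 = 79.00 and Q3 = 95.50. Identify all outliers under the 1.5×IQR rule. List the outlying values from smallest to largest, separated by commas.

IQR = Q3 − Q1 = 95.50 − 79.00 = 16.50.
Lower fence = Q1 − 1.5·IQR = 79.00 − 24.75 = 54.25.
Upper fence = Q3 + 1.5·IQR = 95.50 + 24.75 = 120.25.
127 > 120.25 → outlier.
178 > 120.25 → outlier.
All remaining values lie within [54.25, 120.25].

127, 178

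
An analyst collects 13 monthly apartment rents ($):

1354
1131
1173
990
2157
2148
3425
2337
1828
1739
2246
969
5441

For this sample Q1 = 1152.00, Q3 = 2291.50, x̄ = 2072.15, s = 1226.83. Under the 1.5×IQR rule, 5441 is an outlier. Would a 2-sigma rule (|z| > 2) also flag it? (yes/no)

yes

z = (5441 − 2072.15) / 1226.83 = 2.75.
|z| = 2.75 > 2.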